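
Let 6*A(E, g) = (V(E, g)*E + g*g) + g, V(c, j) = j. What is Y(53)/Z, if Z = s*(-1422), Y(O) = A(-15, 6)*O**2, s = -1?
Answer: -11236/711 ≈ -15.803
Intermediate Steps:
A(E, g) = g/6 + g**2/6 + E*g/6 (A(E, g) = ((g*E + g*g) + g)/6 = ((E*g + g**2) + g)/6 = ((g**2 + E*g) + g)/6 = (g + g**2 + E*g)/6 = g/6 + g**2/6 + E*g/6)
Y(O) = -8*O**2 (Y(O) = ((1/6)*6*(1 - 15 + 6))*O**2 = ((1/6)*6*(-8))*O**2 = -8*O**2)
Z = 1422 (Z = -1*(-1422) = 1422)
Y(53)/Z = -8*53**2/1422 = -8*2809*(1/1422) = -22472*1/1422 = -11236/711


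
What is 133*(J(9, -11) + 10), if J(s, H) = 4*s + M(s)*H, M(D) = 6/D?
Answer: 15428/3 ≈ 5142.7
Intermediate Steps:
J(s, H) = 4*s + 6*H/s (J(s, H) = 4*s + (6/s)*H = 4*s + 6*H/s)
133*(J(9, -11) + 10) = 133*((4*9 + 6*(-11)/9) + 10) = 133*((36 + 6*(-11)*(⅑)) + 10) = 133*((36 - 22/3) + 10) = 133*(86/3 + 10) = 133*(116/3) = 15428/3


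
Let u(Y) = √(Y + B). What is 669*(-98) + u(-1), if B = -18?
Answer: -65562 + I*√19 ≈ -65562.0 + 4.3589*I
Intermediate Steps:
u(Y) = √(-18 + Y) (u(Y) = √(Y - 18) = √(-18 + Y))
669*(-98) + u(-1) = 669*(-98) + √(-18 - 1) = -65562 + √(-19) = -65562 + I*√19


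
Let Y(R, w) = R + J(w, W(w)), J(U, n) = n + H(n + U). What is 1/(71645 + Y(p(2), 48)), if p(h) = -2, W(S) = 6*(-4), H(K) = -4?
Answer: 1/71615 ≈ 1.3964e-5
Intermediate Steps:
W(S) = -24
J(U, n) = -4 + n (J(U, n) = n - 4 = -4 + n)
Y(R, w) = -28 + R (Y(R, w) = R + (-4 - 24) = R - 28 = -28 + R)
1/(71645 + Y(p(2), 48)) = 1/(71645 + (-28 - 2)) = 1/(71645 - 30) = 1/71615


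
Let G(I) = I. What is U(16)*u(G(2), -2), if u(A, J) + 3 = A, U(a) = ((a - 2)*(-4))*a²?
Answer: 14336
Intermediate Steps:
U(a) = a²*(8 - 4*a) (U(a) = ((-2 + a)*(-4))*a² = (8 - 4*a)*a² = a²*(8 - 4*a))
u(A, J) = -3 + A
U(16)*u(G(2), -2) = (4*16²*(2 - 1*16))*(-3 + 2) = (4*256*(2 - 16))*(-1) = (4*256*(-14))*(-1) = -14336*(-1) = 14336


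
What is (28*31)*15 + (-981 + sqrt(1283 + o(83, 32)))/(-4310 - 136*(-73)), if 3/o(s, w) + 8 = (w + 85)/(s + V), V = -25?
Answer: 73145379/5618 + sqrt(154424369)/1949446 ≈ 13020.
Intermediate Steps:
o(s, w) = 3/(-8 + (85 + w)/(-25 + s)) (o(s, w) = 3/(-8 + (w + 85)/(s - 25)) = 3/(-8 + (85 + w)/(-25 + s)))
(28*31)*15 + (-981 + sqrt(1283 + o(83, 32)))/(-4310 - 136*(-73)) = (28*31)*15 + (-981 + sqrt(1283 + 3*(-25 + 83)/(285 + 32 - 8*83)))/(-4310 - 136*(-73)) = 868*15 + (-981 + sqrt(1283 + 3*58/(285 + 32 - 664)))/(-4310 + 9928) = 13020 + (-981 + sqrt(1283 + 3*58/(-347)))/5618 = 13020 + (-981 + sqrt(1283 + 3*(-1/347)*58))*(1/5618) = 13020 + (-981 + sqrt(1283 - 174/347))*(1/5618) = 13020 + (-981 + sqrt(445027/347))*(1/5618) = 13020 + (-981 + sqrt(154424369)/347)*(1/5618) = 13020 + (-981/5618 + sqrt(154424369)/1949446) = 73145379/5618 + sqrt(154424369)/1949446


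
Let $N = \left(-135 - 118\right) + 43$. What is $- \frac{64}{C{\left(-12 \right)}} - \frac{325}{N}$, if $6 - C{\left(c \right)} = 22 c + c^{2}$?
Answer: $\frac{131}{126} \approx 1.0397$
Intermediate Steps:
$C{\left(c \right)} = 6 - c^{2} - 22 c$ ($C{\left(c \right)} = 6 - \left(22 c + c^{2}\right) = 6 - \left(c^{2} + 22 c\right) = 6 - c^{2} - 22 c$)
$N = -210$ ($N = -253 + 43 = -210$)
$- \frac{64}{C{\left(-12 \right)}} - \frac{325}{N} = - \frac{64}{6 - \left(-12\right)^{2} - -264} - \frac{325}{-210} = - \frac{64}{6 - 144 + 264} - - \frac{65}{42} = - \frac{64}{6 - 144 + 264} + \frac{65}{42} = - \frac{64}{126} + \frac{65}{42} = \left(-64\right) \frac{1}{126} + \frac{65}{42} = - \frac{32}{63} + \frac{65}{42} = \frac{131}{126}$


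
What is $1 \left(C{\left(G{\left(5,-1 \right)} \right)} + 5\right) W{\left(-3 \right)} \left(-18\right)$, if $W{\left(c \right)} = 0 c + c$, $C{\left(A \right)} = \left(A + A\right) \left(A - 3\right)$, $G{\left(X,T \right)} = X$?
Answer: $1350$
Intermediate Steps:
$C{\left(A \right)} = 2 A \left(-3 + A\right)$
$W{\left(c \right)} = c$ ($W{\left(c \right)} = 0 + c = c$)
$1 \left(C{\left(G{\left(5,-1 \right)} \right)} + 5\right) W{\left(-3 \right)} \left(-18\right) = 1 \left(2 \cdot 5 \left(-3 + 5\right) + 5\right) \left(-3\right) \left(-18\right) = 1 \left(2 \cdot 5 \cdot 2 + 5\right) \left(-3\right) \left(-18\right) = 1 \left(20 + 5\right) \left(-3\right) \left(-18\right) = 1 \cdot 25 \left(-3\right) \left(-18\right) = 25 \left(-3\right) \left(-18\right) = \left(-75\right) \left(-18\right) = 1350$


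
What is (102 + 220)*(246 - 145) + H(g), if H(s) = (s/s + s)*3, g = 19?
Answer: 32582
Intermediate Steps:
H(s) = 3 + 3*s (H(s) = (1 + s)*3 = 3 + 3*s)
(102 + 220)*(246 - 145) + H(g) = (102 + 220)*(246 - 145) + (3 + 3*19) = 322*101 + (3 + 57) = 32522 + 60 = 32582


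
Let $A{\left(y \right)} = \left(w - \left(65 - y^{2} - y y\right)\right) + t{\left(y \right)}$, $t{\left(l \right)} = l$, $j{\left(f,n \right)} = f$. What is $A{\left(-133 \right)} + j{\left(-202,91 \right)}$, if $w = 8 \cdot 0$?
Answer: $34978$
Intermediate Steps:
$w = 0$
$A{\left(y \right)} = -65 + y + 2 y^{2}$ ($A{\left(y \right)} = \left(0 - \left(65 - y^{2} - y y\right)\right) + y = \left(0 + \left(\left(y^{2} + y^{2}\right) - 65\right)\right) + y = \left(0 + \left(2 y^{2} - 65\right)\right) + y = \left(0 + \left(-65 + 2 y^{2}\right)\right) + y = \left(-65 + 2 y^{2}\right) + y = -65 + y + 2 y^{2}$)
$A{\left(-133 \right)} + j{\left(-202,91 \right)} = \left(-65 - 133 + 2 \left(-133\right)^{2}\right) - 202 = \left(-65 - 133 + 2 \cdot 17689\right) - 202 = \left(-65 - 133 + 35378\right) - 202 = 35180 - 202 = 34978$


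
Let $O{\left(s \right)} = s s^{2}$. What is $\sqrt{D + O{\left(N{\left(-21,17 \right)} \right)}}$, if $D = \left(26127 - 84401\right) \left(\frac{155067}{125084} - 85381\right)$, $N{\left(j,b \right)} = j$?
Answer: $\frac{\sqrt{19461328475019197594}}{62542} \approx 70537.0$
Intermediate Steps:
$D = \frac{311172727118369}{62542}$ ($D = - 58274 \left(155067 \cdot \frac{1}{125084} - 85381\right) = - 58274 \left(\frac{155067}{125084} - 85381\right) = \left(-58274\right) \left(- \frac{10679641937}{125084}\right) = \frac{311172727118369}{62542} \approx 4.9754 \cdot 10^{9}$)
$O{\left(s \right)} = s^{3}$
$\sqrt{D + O{\left(N{\left(-21,17 \right)} \right)}} = \sqrt{\frac{311172727118369}{62542} + \left(-21\right)^{3}} = \sqrt{\frac{311172727118369}{62542} - 9261} = \sqrt{\frac{311172147916907}{62542}} = \frac{\sqrt{19461328475019197594}}{62542}$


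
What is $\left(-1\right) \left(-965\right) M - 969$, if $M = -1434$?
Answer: $-1384779$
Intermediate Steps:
$\left(-1\right) \left(-965\right) M - 969 = \left(-1\right) \left(-965\right) \left(-1434\right) - 969 = 965 \left(-1434\right) - 969 = -1383810 - 969 = -1384779$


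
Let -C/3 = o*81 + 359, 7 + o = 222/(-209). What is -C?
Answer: -184362/209 ≈ -882.12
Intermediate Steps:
o = -1685/209 (o = -7 + 222/(-209) = -7 + 222*(-1/209) = -7 - 222/209 = -1685/209 ≈ -8.0622)
C = 184362/209 (C = -3*(-1685/209*81 + 359) = -3*(-136485/209 + 359) = -3*(-61454/209) = 184362/209 ≈ 882.12)
-C = -1*184362/209 = -184362/209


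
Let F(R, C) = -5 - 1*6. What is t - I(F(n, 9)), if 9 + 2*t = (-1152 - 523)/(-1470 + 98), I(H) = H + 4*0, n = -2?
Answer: 19511/2744 ≈ 7.1104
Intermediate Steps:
F(R, C) = -11 (F(R, C) = -5 - 6 = -11)
I(H) = H (I(H) = H + 0 = H)
t = -10673/2744 (t = -9/2 + ((-1152 - 523)/(-1470 + 98))/2 = -9/2 + (-1675/(-1372))/2 = -9/2 + (-1675*(-1/1372))/2 = -9/2 + (½)*(1675/1372) = -9/2 + 1675/2744 = -10673/2744 ≈ -3.8896)
t - I(F(n, 9)) = -10673/2744 - 1*(-11) = -10673/2744 + 11 = 19511/2744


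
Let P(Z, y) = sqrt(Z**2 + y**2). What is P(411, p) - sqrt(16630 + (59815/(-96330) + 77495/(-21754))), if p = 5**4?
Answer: sqrt(559546) - sqrt(1080034582776076743)/8059857 ≈ 619.09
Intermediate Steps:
p = 625
P(411, p) - sqrt(16630 + (59815/(-96330) + 77495/(-21754))) = sqrt(411**2 + 625**2) - sqrt(16630 + (59815/(-96330) + 77495/(-21754))) = sqrt(168921 + 390625) - sqrt(16630 + (59815*(-1/96330) + 77495*(-1/21754))) = sqrt(559546) - sqrt(16630 + (-11963/19266 - 77495/21754)) = sqrt(559546) - sqrt(16630 - 438315443/104778141) = sqrt(559546) - sqrt(1742022169387/104778141) = sqrt(559546) - sqrt(1080034582776076743)/8059857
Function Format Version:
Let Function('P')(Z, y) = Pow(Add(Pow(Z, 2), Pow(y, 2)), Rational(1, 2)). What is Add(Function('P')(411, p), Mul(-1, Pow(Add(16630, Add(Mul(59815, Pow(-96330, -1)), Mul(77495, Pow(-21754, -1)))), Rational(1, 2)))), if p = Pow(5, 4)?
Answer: Add(Pow(559546, Rational(1, 2)), Mul(Rational(-1, 8059857), Pow(1080034582776076743, Rational(1, 2)))) ≈ 619.09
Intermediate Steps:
p = 625
Add(Function('P')(411, p), Mul(-1, Pow(Add(16630, Add(Mul(59815, Pow(-96330, -1)), Mul(77495, Pow(-21754, -1)))), Rational(1, 2)))) = Add(Pow(Add(Pow(411, 2), Pow(625, 2)), Rational(1, 2)), Mul(-1, Pow(Add(16630, Add(Mul(59815, Pow(-96330, -1)), Mul(77495, Pow(-21754, -1)))), Rational(1, 2)))) = Add(Pow(Add(168921, 390625), Rational(1, 2)), Mul(-1, Pow(Add(16630, Add(Mul(59815, Rational(-1, 96330)), Mul(77495, Rational(-1, 21754)))), Rational(1, 2)))) = Add(Pow(559546, Rational(1, 2)), Mul(-1, Pow(Add(16630, Add(Rational(-11963, 19266), Rational(-77495, 21754))), Rational(1, 2)))) = Add(Pow(559546, Rational(1, 2)), Mul(-1, Pow(Add(16630, Rational(-438315443, 104778141)), Rational(1, 2)))) = Add(Pow(559546, Rational(1, 2)), Mul(-1, Pow(Rational(1742022169387, 104778141), Rational(1, 2)))) = Add(Pow(559546, Rational(1, 2)), Mul(-1, Mul(Rational(1, 8059857), Pow(1080034582776076743, Rational(1, 2))))) = Add(Pow(559546, Rational(1, 2)), Mul(Rational(-1, 8059857), Pow(1080034582776076743, Rational(1, 2))))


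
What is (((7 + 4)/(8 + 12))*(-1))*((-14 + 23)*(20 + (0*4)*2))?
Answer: -99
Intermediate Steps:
(((7 + 4)/(8 + 12))*(-1))*((-14 + 23)*(20 + (0*4)*2)) = ((11/20)*(-1))*(9*(20 + 0*2)) = ((11*(1/20))*(-1))*(9*(20 + 0)) = ((11/20)*(-1))*(9*20) = -11/20*180 = -99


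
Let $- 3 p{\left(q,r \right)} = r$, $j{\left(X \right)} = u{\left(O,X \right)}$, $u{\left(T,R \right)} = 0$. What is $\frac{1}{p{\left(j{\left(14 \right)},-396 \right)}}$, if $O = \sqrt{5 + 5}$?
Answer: $\frac{1}{132} \approx 0.0075758$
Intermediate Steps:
$O = \sqrt{10} \approx 3.1623$
$j{\left(X \right)} = 0$
$p{\left(q,r \right)} = - \frac{r}{3}$
$\frac{1}{p{\left(j{\left(14 \right)},-396 \right)}} = \frac{1}{\left(- \frac{1}{3}\right) \left(-396\right)} = \frac{1}{132}$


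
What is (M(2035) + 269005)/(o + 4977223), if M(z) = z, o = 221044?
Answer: 271040/5198267 ≈ 0.052140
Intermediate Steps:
(M(2035) + 269005)/(o + 4977223) = (2035 + 269005)/(221044 + 4977223) = 271040/5198267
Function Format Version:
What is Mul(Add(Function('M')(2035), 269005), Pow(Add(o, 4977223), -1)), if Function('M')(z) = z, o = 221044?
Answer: Rational(271040, 5198267) ≈ 0.052140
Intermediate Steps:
Mul(Add(Function('M')(2035), 269005), Pow(Add(o, 4977223), -1)) = Mul(Add(2035, 269005), Pow(Add(221044, 4977223), -1)) = Mul(271040, Pow(5198267, -1)) = Mul(271040, Rational(1, 5198267)) = Rational(271040, 5198267)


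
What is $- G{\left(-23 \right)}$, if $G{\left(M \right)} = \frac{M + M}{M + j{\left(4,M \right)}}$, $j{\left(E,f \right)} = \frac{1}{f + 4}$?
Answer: $- \frac{437}{219} \approx -1.9954$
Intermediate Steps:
$j{\left(E,f \right)} = \frac{1}{4 + f}$
$G{\left(M \right)} = \frac{2 M}{M + \frac{1}{4 + M}}$ ($G{\left(M \right)} = \frac{M + M}{M + \frac{1}{4 + M}} = \frac{2 M}{M + \frac{1}{4 + M}}$)
$- G{\left(-23 \right)} = - \frac{2 \left(-23\right) \left(4 - 23\right)}{1 - 23 \left(4 - 23\right)} = - \frac{2 \left(-23\right) \left(-19\right)}{1 - -437} = - \frac{2 \left(-23\right) \left(-19\right)}{1 + 437} = - \frac{2 \left(-23\right) \left(-19\right)}{438} = \left(-1\right) \frac{437}{219} = - \frac{437}{219}$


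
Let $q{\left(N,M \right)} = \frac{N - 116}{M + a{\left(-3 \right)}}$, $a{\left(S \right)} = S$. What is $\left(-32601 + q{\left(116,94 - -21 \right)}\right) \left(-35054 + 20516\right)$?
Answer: $473953338$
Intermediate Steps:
$q{\left(N,M \right)} = \frac{-116 + N}{-3 + M}$ ($q{\left(N,M \right)} = \frac{N - 116}{M - 3} = \frac{-116 + N}{-3 + M}$)
$\left(-32601 + q{\left(116,94 - -21 \right)}\right) \left(-35054 + 20516\right) = \left(-32601 + \frac{-116 + 116}{-3 + \left(94 - -21\right)}\right) \left(-35054 + 20516\right) = \left(-32601 + \frac{1}{-3 + \left(94 + 21\right)} 0\right) \left(-14538\right) = \left(-32601 + \frac{1}{-3 + 115} \cdot 0\right) \left(-14538\right) = \left(-32601 + \frac{1}{112} \cdot 0\right) \left(-14538\right) = \left(-32601 + 0\right) \left(-14538\right) = \left(-32601\right) \left(-14538\right) = 473953338$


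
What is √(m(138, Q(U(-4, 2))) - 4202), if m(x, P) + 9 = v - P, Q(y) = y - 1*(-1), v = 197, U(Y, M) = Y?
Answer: I*√4011 ≈ 63.332*I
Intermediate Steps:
Q(y) = 1 + y (Q(y) = y + 1 = 1 + y)
m(x, P) = 188 - P (m(x, P) = -9 + (197 - P) = 188 - P)
√(m(138, Q(U(-4, 2))) - 4202) = √((188 - (1 - 4)) - 4202) = √((188 - 1*(-3)) - 4202) = √((188 + 3) - 4202) = √(191 - 4202) = √(-4011) = I*√4011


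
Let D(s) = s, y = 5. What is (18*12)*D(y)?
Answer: 1080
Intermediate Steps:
(18*12)*D(y) = (18*12)*5 = 216*5 = 1080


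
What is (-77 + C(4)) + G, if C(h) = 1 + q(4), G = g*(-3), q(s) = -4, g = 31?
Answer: -173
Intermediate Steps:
G = -93 (G = 31*(-3) = -93)
C(h) = -3 (C(h) = 1 - 4 = -3)
(-77 + C(4)) + G = (-77 - 3) - 93 = -80 - 93 = -173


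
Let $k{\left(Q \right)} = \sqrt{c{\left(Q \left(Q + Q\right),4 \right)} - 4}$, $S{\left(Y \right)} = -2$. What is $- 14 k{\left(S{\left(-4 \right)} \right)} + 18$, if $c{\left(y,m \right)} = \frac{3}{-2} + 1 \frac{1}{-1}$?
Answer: $18 - 7 i \sqrt{26} \approx 18.0 - 35.693 i$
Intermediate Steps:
$c{\left(y,m \right)} = - \frac{5}{2}$ ($c{\left(y,m \right)} = 3 \left(- \frac{1}{2}\right) + 1 \left(-1\right) = - \frac{3}{2} - 1 = - \frac{5}{2}$)
$k{\left(Q \right)} = \frac{i \sqrt{26}}{2}$ ($k{\left(Q \right)} = \sqrt{- \frac{5}{2} - 4} = \sqrt{- \frac{13}{2}} = \frac{i \sqrt{26}}{2}$)
$- 14 k{\left(S{\left(-4 \right)} \right)} + 18 = - 14 \frac{i \sqrt{26}}{2} + 18 = - 7 i \sqrt{26} + 18 = 18 - 7 i \sqrt{26}$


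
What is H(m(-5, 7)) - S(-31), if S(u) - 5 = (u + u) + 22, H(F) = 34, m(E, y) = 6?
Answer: 69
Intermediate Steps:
S(u) = 27 + 2*u (S(u) = 5 + ((u + u) + 22) = 5 + (2*u + 22) = 5 + (22 + 2*u) = 27 + 2*u)
H(m(-5, 7)) - S(-31) = 34 - (27 + 2*(-31)) = 34 - (27 - 62) = 34 - 1*(-35) = 34 + 35 = 69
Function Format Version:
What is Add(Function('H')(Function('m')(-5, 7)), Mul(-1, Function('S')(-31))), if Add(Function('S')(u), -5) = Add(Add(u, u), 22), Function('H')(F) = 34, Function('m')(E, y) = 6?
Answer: 69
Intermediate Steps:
Function('S')(u) = Add(27, Mul(2, u)) (Function('S')(u) = Add(5, Add(Add(u, u), 22)) = Add(5, Add(Mul(2, u), 22)) = Add(5, Add(22, Mul(2, u))) = Add(27, Mul(2, u)))
Add(Function('H')(Function('m')(-5, 7)), Mul(-1, Function('S')(-31))) = Add(34, Mul(-1, Add(27, Mul(2, -31)))) = Add(34, Mul(-1, Add(27, -62))) = Add(34, Mul(-1, -35)) = Add(34, 35) = 69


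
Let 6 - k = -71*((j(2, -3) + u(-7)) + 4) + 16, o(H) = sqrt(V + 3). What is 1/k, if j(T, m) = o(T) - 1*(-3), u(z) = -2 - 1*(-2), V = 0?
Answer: 487/222046 - 71*sqrt(3)/222046 ≈ 0.0016394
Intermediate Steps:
o(H) = sqrt(3) (o(H) = sqrt(0 + 3) = sqrt(3))
u(z) = 0 (u(z) = -2 + 2 = 0)
j(T, m) = 3 + sqrt(3) (j(T, m) = sqrt(3) - 1*(-3) = sqrt(3) + 3 = 3 + sqrt(3))
k = 487 + 71*sqrt(3) (k = 6 - (-71*(((3 + sqrt(3)) + 0) + 4) + 16) = 6 - (-71*((3 + sqrt(3)) + 4) + 16) = 6 - (-71*(7 + sqrt(3)) + 16) = 6 - ((-497 - 71*sqrt(3)) + 16) = 6 - (-481 - 71*sqrt(3)) = 6 + (481 + 71*sqrt(3)) = 487 + 71*sqrt(3) ≈ 609.98)
1/k = 1/(487 + 71*sqrt(3))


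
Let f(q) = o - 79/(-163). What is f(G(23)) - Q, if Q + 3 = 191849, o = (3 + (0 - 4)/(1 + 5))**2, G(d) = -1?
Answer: -281429384/1467 ≈ -1.9184e+5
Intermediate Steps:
o = 49/9 (o = (3 - 4/6)**2 = (3 - 4*1/6)**2 = (3 - 2/3)**2 = (7/3)**2 = 49/9 ≈ 5.4444)
Q = 191846 (Q = -3 + 191849 = 191846)
f(q) = 8698/1467 (f(q) = 49/9 - 79/(-163) = 49/9 - 79*(-1)/163 = 49/9 - 1*(-79/163) = 49/9 + 79/163 = 8698/1467)
f(G(23)) - Q = 8698/1467 - 1*191846 = 8698/1467 - 191846 = -281429384/1467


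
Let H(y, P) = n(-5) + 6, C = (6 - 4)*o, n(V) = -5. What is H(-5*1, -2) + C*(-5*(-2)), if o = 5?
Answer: 101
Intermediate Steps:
C = 10 (C = (6 - 4)*5 = 2*5 = 10)
H(y, P) = 1 (H(y, P) = -5 + 6 = 1)
H(-5*1, -2) + C*(-5*(-2)) = 1 + 10*(-5*(-2)) = 1 + 10*10 = 1 + 100 = 101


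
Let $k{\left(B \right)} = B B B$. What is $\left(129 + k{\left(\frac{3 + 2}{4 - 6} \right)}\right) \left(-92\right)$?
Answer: $- \frac{20861}{2} \approx -10431.0$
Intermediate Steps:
$k{\left(B \right)} = B^{3}$ ($k{\left(B \right)} = B^{2} B = B^{3}$)
$\left(129 + k{\left(\frac{3 + 2}{4 - 6} \right)}\right) \left(-92\right) = \left(129 + \left(\frac{3 + 2}{4 - 6}\right)^{3}\right) \left(-92\right) = \left(129 + \left(\frac{5}{-2}\right)^{3}\right) \left(-92\right) = \left(129 + \left(5 \left(- \frac{1}{2}\right)\right)^{3}\right) \left(-92\right) = \left(129 + \left(- \frac{5}{2}\right)^{3}\right) \left(-92\right) = \left(129 - \frac{125}{8}\right) \left(-92\right) = \frac{907}{8} \left(-92\right) = - \frac{20861}{2}$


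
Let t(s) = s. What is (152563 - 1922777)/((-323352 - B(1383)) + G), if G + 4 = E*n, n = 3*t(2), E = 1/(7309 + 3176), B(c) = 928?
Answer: 3093448965/566686289 ≈ 5.4588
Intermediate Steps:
E = 1/10485 ≈ 9.5374e-5
n = 6 (n = 3*2 = 6)
G = -13978/3495 (G = -4 + (1/10485)*6 = -4 + 2/3495 = -13978/3495 ≈ -3.9994)
(152563 - 1922777)/((-323352 - B(1383)) + G) = (152563 - 1922777)/((-323352 - 1*928) - 13978/3495) = -1770214/((-323352 - 928) - 13978/3495) = -1770214/(-324280 - 13978/3495) = -1770214/(-1133372578/3495) = -1770214*(-3495/1133372578) = 3093448965/566686289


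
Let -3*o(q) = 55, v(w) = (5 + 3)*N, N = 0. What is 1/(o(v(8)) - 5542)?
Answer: -3/16681 ≈ -0.00017985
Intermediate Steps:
v(w) = 0 (v(w) = (5 + 3)*0 = 8*0 = 0)
o(q) = -55/3 (o(q) = -⅓*55 = -55/3)
1/(o(v(8)) - 5542) = 1/(-55/3 - 5542) = 1/(-16681/3) = -3/16681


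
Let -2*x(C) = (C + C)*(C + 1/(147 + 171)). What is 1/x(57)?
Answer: -106/344413 ≈ -0.00030777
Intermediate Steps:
x(C) = -C*(1/318 + C) (x(C) = -(C + C)*(C + 1/(147 + 171))/2 = -2*C*(C + 1/318)/2 = -2*C*(1/318 + C)/2 = -C*(1/318 + C))
1/x(57) = 1/(-1*57*(1/318 + 57)) = 1/(-1*57*18127/318) = 1/(-344413/106) = -106/344413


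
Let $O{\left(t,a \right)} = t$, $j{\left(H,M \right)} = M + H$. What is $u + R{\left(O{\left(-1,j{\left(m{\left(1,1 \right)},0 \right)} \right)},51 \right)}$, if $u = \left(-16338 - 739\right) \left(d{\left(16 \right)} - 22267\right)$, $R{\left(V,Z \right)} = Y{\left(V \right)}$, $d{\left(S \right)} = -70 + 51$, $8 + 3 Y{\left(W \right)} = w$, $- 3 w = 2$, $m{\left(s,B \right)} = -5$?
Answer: $\frac{3425202172}{9} \approx 3.8058 \cdot 10^{8}$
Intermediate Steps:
$j{\left(H,M \right)} = H + M$
$w = - \frac{2}{3}$ ($w = \left(- \frac{1}{3}\right) 2 = - \frac{2}{3} \approx -0.66667$)
$Y{\left(W \right)} = - \frac{26}{9}$ ($Y{\left(W \right)} = - \frac{8}{3} + \frac{1}{3} \left(- \frac{2}{3}\right) = - \frac{8}{3} - \frac{2}{9} = - \frac{26}{9}$)
$d{\left(S \right)} = -19$
$R{\left(V,Z \right)} = - \frac{26}{9}$
$u = 380578022$ ($u = \left(-16338 - 739\right) \left(-19 - 22267\right) = \left(-17077\right) \left(-22286\right) = 380578022$)
$u + R{\left(O{\left(-1,j{\left(m{\left(1,1 \right)},0 \right)} \right)},51 \right)} = 380578022 - \frac{26}{9} = \frac{3425202172}{9}$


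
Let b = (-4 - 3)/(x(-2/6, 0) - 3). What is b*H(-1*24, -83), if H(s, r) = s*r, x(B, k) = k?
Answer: 4648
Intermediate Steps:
H(s, r) = r*s
b = 7/3 (b = (-4 - 3)/(0 - 3) = -7/(-3) = -7*(-⅓) = 7/3 ≈ 2.3333)
b*H(-1*24, -83) = 7*(-(-83)*24)/3 = 7*(-83*(-24))/3 = (7/3)*1992 = 4648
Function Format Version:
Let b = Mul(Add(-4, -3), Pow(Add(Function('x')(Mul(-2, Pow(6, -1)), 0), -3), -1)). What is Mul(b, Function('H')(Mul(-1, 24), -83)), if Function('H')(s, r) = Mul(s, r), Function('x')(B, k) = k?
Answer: 4648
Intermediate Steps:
Function('H')(s, r) = Mul(r, s)
b = Rational(7, 3) (b = Mul(Add(-4, -3), Pow(Add(0, -3), -1)) = Mul(-7, Pow(-3, -1)) = Mul(-7, Rational(-1, 3)) = Rational(7, 3) ≈ 2.3333)
Mul(b, Function('H')(Mul(-1, 24), -83)) = Mul(Rational(7, 3), Mul(-83, Mul(-1, 24))) = Mul(Rational(7, 3), Mul(-83, -24)) = Mul(Rational(7, 3), 1992) = 4648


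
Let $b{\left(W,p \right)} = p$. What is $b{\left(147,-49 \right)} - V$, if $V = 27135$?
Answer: $-27184$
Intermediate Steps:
$b{\left(147,-49 \right)} - V = -49 - 27135 = -27184$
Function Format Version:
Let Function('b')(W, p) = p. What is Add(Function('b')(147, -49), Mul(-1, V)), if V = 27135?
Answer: -27184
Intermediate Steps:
Add(Function('b')(147, -49), Mul(-1, V)) = Add(-49, Mul(-1, 27135)) = Add(-49, -27135) = -27184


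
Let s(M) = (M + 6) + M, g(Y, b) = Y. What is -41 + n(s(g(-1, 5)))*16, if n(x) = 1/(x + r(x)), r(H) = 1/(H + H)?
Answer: -1225/33 ≈ -37.121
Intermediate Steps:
r(H) = 1/(2*H)
s(M) = 6 + 2*M (s(M) = (6 + M) + M = 6 + 2*M)
n(x) = 1/(x + 1/(2*x))
-41 + n(s(g(-1, 5)))*16 = -41 + (2*(6 + 2*(-1))/(1 + 2*(6 + 2*(-1))**2))*16 = -41 + (2*(6 - 2)/(1 + 2*(6 - 2)**2))*16 = -41 + (2*4/(1 + 2*4**2))*16 = -41 + (2*4/(1 + 2*16))*16 = -41 + (2*4/(1 + 32))*16 = -41 + (2*4/33)*16 = -41 + (2*4*(1/33))*16 = -41 + (8/33)*16 = -41 + 128/33 = -1225/33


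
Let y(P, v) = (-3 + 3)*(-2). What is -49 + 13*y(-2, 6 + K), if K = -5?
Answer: -49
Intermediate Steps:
y(P, v) = 0 (y(P, v) = 0*(-2) = 0)
-49 + 13*y(-2, 6 + K) = -49 + 13*0 = -49 + 0 = -49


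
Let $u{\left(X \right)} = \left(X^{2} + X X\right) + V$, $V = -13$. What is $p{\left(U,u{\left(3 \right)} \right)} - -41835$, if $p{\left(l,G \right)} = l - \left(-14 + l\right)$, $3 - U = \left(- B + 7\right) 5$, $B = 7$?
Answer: $41849$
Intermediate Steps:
$u{\left(X \right)} = -13 + 2 X^{2}$ ($u{\left(X \right)} = \left(X^{2} + X X\right) - 13 = \left(X^{2} + X^{2}\right) - 13 = 2 X^{2} - 13 = -13 + 2 X^{2}$)
$U = 3$ ($U = 3 - \left(\left(-1\right) 7 + 7\right) 5 = 3 - \left(-7 + 7\right) 5 = 3 - 0 \cdot 5 = 3 - 0 = 3 + 0 = 3$)
$p{\left(l,G \right)} = 14$ ($p{\left(l,G \right)} = l - \left(-14 + l\right) = 14$)
$p{\left(U,u{\left(3 \right)} \right)} - -41835 = 14 - -41835 = 14 + 41835 = 41849$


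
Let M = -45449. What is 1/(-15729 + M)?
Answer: -1/61178 ≈ -1.6346e-5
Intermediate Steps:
1/(-15729 + M) = 1/(-15729 - 45449) = 1/(-61178) = -1/61178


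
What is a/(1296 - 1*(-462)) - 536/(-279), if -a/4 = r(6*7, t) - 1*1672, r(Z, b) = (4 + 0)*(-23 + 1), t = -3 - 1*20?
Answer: 484408/81747 ≈ 5.9257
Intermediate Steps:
t = -23 (t = -3 - 20 = -23)
r(Z, b) = -88 (r(Z, b) = 4*(-22) = -88)
a = 7040 (a = -4*(-88 - 1*1672) = -4*(-88 - 1672) = -4*(-1760) = 7040)
a/(1296 - 1*(-462)) - 536/(-279) = 7040/(1296 - 1*(-462)) - 536/(-279) = 7040/(1296 + 462) - 536*(-1/279) = 7040/1758 + 536/279 = 7040*(1/1758) + 536/279 = 3520/879 + 536/279 = 484408/81747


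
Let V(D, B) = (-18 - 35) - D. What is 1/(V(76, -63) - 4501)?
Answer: -1/4630 ≈ -0.00021598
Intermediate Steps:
V(D, B) = -53 - D
1/(V(76, -63) - 4501) = 1/((-53 - 1*76) - 4501) = 1/((-53 - 76) - 4501) = 1/(-129 - 4501) = 1/(-4630) = -1/4630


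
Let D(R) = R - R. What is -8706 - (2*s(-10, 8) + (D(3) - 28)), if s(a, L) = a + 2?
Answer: -8662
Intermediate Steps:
s(a, L) = 2 + a
D(R) = 0
-8706 - (2*s(-10, 8) + (D(3) - 28)) = -8706 - (2*(2 - 10) + (0 - 28)) = -8706 - (2*(-8) - 28) = -8706 - (-16 - 28) = -8706 - 1*(-44) = -8706 + 44 = -8662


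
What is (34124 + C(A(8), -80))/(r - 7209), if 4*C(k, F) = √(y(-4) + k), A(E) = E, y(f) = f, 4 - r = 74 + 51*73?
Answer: -68249/22004 ≈ -3.1017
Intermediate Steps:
r = -3793 (r = 4 - (74 + 51*73) = 4 - (74 + 3723) = 4 - 1*3797 = 4 - 3797 = -3793)
C(k, F) = √(-4 + k)/4
(34124 + C(A(8), -80))/(r - 7209) = (34124 + √(-4 + 8)/4)/(-3793 - 7209) = (34124 + √4/4)/(-11002) = (34124 + (¼)*2)*(-1/11002) = (34124 + ½)*(-1/11002) = (68249/2)*(-1/11002) = -68249/22004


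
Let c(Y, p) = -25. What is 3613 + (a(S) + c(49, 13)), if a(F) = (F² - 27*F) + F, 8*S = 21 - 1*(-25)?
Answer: 55545/16 ≈ 3471.6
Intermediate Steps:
S = 23/4 (S = (21 - 1*(-25))/8 = (21 + 25)/8 = (⅛)*46 = 23/4 ≈ 5.7500)
a(F) = F² - 26*F
3613 + (a(S) + c(49, 13)) = 3613 + (23*(-26 + 23/4)/4 - 25) = 3613 + ((23/4)*(-81/4) - 25) = 3613 + (-1863/16 - 25) = 3613 - 2263/16 = 55545/16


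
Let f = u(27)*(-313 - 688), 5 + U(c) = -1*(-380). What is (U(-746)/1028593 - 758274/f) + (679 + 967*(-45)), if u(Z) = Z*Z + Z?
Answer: -505189422765841/11793847338 ≈ -42835.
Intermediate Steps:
u(Z) = Z + Z² (u(Z) = Z² + Z = Z + Z²)
U(c) = 375 (U(c) = -5 - 1*(-380) = -5 + 380 = 375)
f = -756756 (f = (27*(1 + 27))*(-313 - 688) = (27*28)*(-1001) = 756*(-1001) = -756756)
(U(-746)/1028593 - 758274/f) + (679 + 967*(-45)) = (375/1028593 - 758274/(-756756)) + (679 + 967*(-45)) = (375*(1/1028593) - 758274*(-1/756756)) + (679 - 43515) = (375/1028593 + 11489/11466) - 42836 = 11821804727/11793847338 - 42836 = -505189422765841/11793847338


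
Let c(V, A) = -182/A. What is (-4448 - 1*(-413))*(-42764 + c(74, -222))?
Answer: 6384328985/37 ≈ 1.7255e+8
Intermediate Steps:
(-4448 - 1*(-413))*(-42764 + c(74, -222)) = (-4448 - 1*(-413))*(-42764 - 182/(-222)) = (-4448 + 413)*(-42764 - 182*(-1/222)) = -4035*(-42764 + 91/111) = -4035*(-4746713/111) = 6384328985/37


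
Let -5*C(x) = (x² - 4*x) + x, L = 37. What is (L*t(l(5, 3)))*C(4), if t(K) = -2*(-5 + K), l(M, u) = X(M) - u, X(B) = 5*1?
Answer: -888/5 ≈ -177.60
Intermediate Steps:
X(B) = 5
C(x) = -x²/5 + 3*x/5 (C(x) = -((x² - 4*x) + x)/5 = -(x² - 3*x)/5 = -x²/5 + 3*x/5)
l(M, u) = 5 - u
t(K) = 10 - 2*K
(L*t(l(5, 3)))*C(4) = (37*(10 - 2*(5 - 1*3)))*((⅕)*4*(3 - 1*4)) = (37*(10 - 2*(5 - 3)))*((⅕)*4*(3 - 4)) = (37*(10 - 2*2))*((⅕)*4*(-1)) = (37*(10 - 4))*(-⅘) = (37*6)*(-⅘) = 222*(-⅘) = -888/5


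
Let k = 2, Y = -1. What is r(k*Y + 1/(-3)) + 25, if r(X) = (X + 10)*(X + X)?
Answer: -97/9 ≈ -10.778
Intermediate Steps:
r(X) = 2*X*(10 + X) (r(X) = (10 + X)*(2*X) = 2*X*(10 + X))
r(k*Y + 1/(-3)) + 25 = 2*(2*(-1) + 1/(-3))*(10 + (2*(-1) + 1/(-3))) + 25 = 2*(-2 - 1/3)*(10 + (-2 - 1/3)) + 25 = 2*(-7/3)*(10 - 7/3) + 25 = 2*(-7/3)*(23/3) + 25 = -322/9 + 25 = -97/9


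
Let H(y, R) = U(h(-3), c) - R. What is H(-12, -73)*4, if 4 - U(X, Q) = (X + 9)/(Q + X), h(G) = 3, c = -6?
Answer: 324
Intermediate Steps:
U(X, Q) = 4 - (9 + X)/(Q + X) (U(X, Q) = 4 - (X + 9)/(Q + X) = 4 - (9 + X)/(Q + X))
H(y, R) = 8 - R (H(y, R) = (-9 + 3*3 + 4*(-6))/(-6 + 3) - R = (-9 + 9 - 24)/(-3) - R = -⅓*(-24) - R = 8 - R)
H(-12, -73)*4 = (8 - 1*(-73))*4 = (8 + 73)*4 = 81*4 = 324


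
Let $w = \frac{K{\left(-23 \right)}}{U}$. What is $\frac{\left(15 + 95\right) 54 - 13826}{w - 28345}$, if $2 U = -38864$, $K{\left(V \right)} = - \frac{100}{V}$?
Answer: $\frac{881134324}{3167100255} \approx 0.27821$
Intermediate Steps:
$U = -19432$ ($U = \frac{1}{2} \left(-38864\right) = -19432$)
$w = - \frac{25}{111734}$ ($w = \frac{\left(-100\right) \frac{1}{-23}}{-19432} = \left(-100\right) \left(- \frac{1}{23}\right) \left(- \frac{1}{19432}\right) = \frac{100}{23} \left(- \frac{1}{19432}\right) = - \frac{25}{111734} \approx -0.00022375$)
$\frac{\left(15 + 95\right) 54 - 13826}{w - 28345} = \frac{\left(15 + 95\right) 54 - 13826}{- \frac{25}{111734} - 28345} = \frac{110 \cdot 54 - 13826}{- \frac{3167100255}{111734}} = \left(5940 - 13826\right) \left(- \frac{111734}{3167100255}\right) = \left(-7886\right) \left(- \frac{111734}{3167100255}\right) = \frac{881134324}{3167100255}$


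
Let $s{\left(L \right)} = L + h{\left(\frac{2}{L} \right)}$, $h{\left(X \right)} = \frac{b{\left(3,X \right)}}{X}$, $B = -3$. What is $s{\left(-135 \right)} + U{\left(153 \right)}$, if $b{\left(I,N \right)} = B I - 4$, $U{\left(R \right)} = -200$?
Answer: $\frac{1085}{2} \approx 542.5$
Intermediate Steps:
$b{\left(I,N \right)} = -4 - 3 I$ ($b{\left(I,N \right)} = - 3 I - 4 = -4 - 3 I$)
$h{\left(X \right)} = - \frac{13}{X}$ ($h{\left(X \right)} = \frac{-4 - 9}{X} = - \frac{13}{X}$)
$s{\left(L \right)} = - \frac{11 L}{2}$ ($s{\left(L \right)} = L - \frac{13}{2 \frac{1}{L}} = L - 13 \frac{L}{2} = L - \frac{13 L}{2} = - \frac{11 L}{2}$)
$s{\left(-135 \right)} + U{\left(153 \right)} = \left(- \frac{11}{2}\right) \left(-135\right) - 200 = \frac{1485}{2} - 200 = \frac{1085}{2}$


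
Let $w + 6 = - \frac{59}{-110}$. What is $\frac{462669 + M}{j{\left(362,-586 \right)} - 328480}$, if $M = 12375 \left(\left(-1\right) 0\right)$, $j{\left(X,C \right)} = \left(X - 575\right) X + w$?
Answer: $- \frac{16964530}{14871687} \approx -1.1407$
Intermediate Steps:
$w = - \frac{601}{110}$ ($w = -6 - \frac{59}{-110} = -6 - - \frac{59}{110} = -6 + \frac{59}{110} = - \frac{601}{110} \approx -5.4636$)
$j{\left(X,C \right)} = - \frac{601}{110} + X \left(-575 + X\right)$ ($j{\left(X,C \right)} = \left(X - 575\right) X - \frac{601}{110} = \left(-575 + X\right) X - \frac{601}{110} = X \left(-575 + X\right) - \frac{601}{110} = - \frac{601}{110} + X \left(-575 + X\right)$)
$M = 0$ ($M = 12375 \cdot 0 = 0$)
$\frac{462669 + M}{j{\left(362,-586 \right)} - 328480} = \frac{462669 + 0}{\left(- \frac{601}{110} + 362^{2} - 208150\right) - 328480} = \frac{462669}{\left(- \frac{601}{110} + 131044 - 208150\right) - 328480} = \frac{462669}{- \frac{8482261}{110} - 328480} = \frac{462669}{- \frac{44615061}{110}} = 462669 \left(- \frac{110}{44615061}\right) = - \frac{16964530}{14871687}$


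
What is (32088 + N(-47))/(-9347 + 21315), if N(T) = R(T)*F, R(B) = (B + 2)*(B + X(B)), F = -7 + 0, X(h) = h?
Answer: 1239/5984 ≈ 0.20705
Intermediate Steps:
F = -7
R(B) = 2*B*(2 + B) (R(B) = (B + 2)*(B + B) = (2 + B)*(2*B) = 2*B*(2 + B))
N(T) = -14*T*(2 + T) (N(T) = (2*T*(2 + T))*(-7) = -14*T*(2 + T))
(32088 + N(-47))/(-9347 + 21315) = (32088 + 14*(-47)*(-2 - 1*(-47)))/(-9347 + 21315) = (32088 + 14*(-47)*(-2 + 47))/11968 = (32088 + 14*(-47)*45)*(1/11968) = (32088 - 29610)*(1/11968) = 2478*(1/11968) = 1239/5984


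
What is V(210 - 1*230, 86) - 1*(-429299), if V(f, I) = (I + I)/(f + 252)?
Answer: 24899385/58 ≈ 4.2930e+5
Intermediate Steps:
V(f, I) = 2*I/(252 + f) (V(f, I) = (2*I)/(252 + f) = 2*I/(252 + f))
V(210 - 1*230, 86) - 1*(-429299) = 2*86/(252 + (210 - 1*230)) - 1*(-429299) = 2*86/(252 + (210 - 230)) + 429299 = 2*86/(252 - 20) + 429299 = 2*86/232 + 429299 = 2*86*(1/232) + 429299 = 43/58 + 429299 = 24899385/58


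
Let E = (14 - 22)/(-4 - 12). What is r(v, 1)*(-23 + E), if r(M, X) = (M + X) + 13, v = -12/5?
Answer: -261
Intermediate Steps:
v = -12/5 (v = -12*1/5 = -12/5 ≈ -2.4000)
E = 1/2 (E = -8/(-16) = -8*(-1/16) = 1/2 ≈ 0.50000)
r(M, X) = 13 + M + X
r(v, 1)*(-23 + E) = (13 - 12/5 + 1)*(-23 + 1/2) = (58/5)*(-45/2) = -261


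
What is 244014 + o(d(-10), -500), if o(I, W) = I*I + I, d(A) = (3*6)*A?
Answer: 276234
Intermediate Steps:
d(A) = 18*A
o(I, W) = I + I² (o(I, W) = I² + I = I + I²)
244014 + o(d(-10), -500) = 244014 + (18*(-10))*(1 + 18*(-10)) = 244014 - 180*(1 - 180) = 244014 - 180*(-179) = 244014 + 32220 = 276234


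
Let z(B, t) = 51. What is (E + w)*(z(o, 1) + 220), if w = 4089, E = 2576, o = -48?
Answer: 1806215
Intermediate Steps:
(E + w)*(z(o, 1) + 220) = (2576 + 4089)*(51 + 220) = 6665*271 = 1806215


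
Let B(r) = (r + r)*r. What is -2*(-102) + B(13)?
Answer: 542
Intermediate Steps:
B(r) = 2*r**2 (B(r) = (2*r)*r = 2*r**2)
-2*(-102) + B(13) = -2*(-102) + 2*13**2 = 204 + 2*169 = 204 + 338 = 542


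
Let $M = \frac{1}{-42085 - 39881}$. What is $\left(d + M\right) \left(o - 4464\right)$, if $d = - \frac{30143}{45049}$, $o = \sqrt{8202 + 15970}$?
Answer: $\frac{96749219112}{32390231} - \frac{130039273 \sqrt{6043}}{97170693} \approx 2883.0$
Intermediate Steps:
$o = 2 \sqrt{6043}$ ($o = \sqrt{24172} = 2 \sqrt{6043} \approx 155.47$)
$d = - \frac{30143}{45049}$ ($d = \left(-30143\right) \frac{1}{45049} = - \frac{30143}{45049} \approx -0.66912$)
$M = - \frac{1}{81966}$ ($M = \frac{1}{-81966} = - \frac{1}{81966} \approx -1.22 \cdot 10^{-5}$)
$\left(d + M\right) \left(o - 4464\right) = \left(- \frac{30143}{45049} - \frac{1}{81966}\right) \left(2 \sqrt{6043} - 4464\right) = - \frac{130039273 \left(-4464 + 2 \sqrt{6043}\right)}{194341386} = \frac{96749219112}{32390231} - \frac{130039273 \sqrt{6043}}{97170693}$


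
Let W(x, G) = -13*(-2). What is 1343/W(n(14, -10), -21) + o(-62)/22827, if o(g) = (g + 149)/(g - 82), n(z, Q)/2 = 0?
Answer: 735759487/14244048 ≈ 51.654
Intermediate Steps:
n(z, Q) = 0 (n(z, Q) = 2*0 = 0)
o(g) = (149 + g)/(-82 + g)
W(x, G) = 26
1343/W(n(14, -10), -21) + o(-62)/22827 = 1343/26 + ((149 - 62)/(-82 - 62))/22827 = 1343*(1/26) + (87/(-144))*(1/22827) = 1343/26 - 1/144*87*(1/22827) = 1343/26 - 29/48*1/22827 = 1343/26 - 29/1095696 = 735759487/14244048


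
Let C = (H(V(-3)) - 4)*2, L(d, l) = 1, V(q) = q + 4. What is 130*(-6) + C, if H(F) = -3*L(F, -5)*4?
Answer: -812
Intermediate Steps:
V(q) = 4 + q
H(F) = -12 (H(F) = -3*1*4 = -3*4 = -12)
C = -32 (C = (-12 - 4)*2 = -16*2 = -32)
130*(-6) + C = 130*(-6) - 32 = -780 - 32 = -812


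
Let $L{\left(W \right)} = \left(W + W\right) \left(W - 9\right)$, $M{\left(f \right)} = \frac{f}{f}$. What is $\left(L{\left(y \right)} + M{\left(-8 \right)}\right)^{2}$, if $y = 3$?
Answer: $1225$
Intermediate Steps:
$M{\left(f \right)} = 1$
$L{\left(W \right)} = 2 W \left(-9 + W\right)$
$\left(L{\left(y \right)} + M{\left(-8 \right)}\right)^{2} = \left(2 \cdot 3 \left(-9 + 3\right) + 1\right)^{2} = \left(2 \cdot 3 \left(-6\right) + 1\right)^{2} = \left(-36 + 1\right)^{2} = \left(-35\right)^{2} = 1225$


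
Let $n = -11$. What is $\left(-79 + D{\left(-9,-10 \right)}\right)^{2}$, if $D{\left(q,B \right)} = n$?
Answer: $8100$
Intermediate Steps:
$D{\left(q,B \right)} = -11$
$\left(-79 + D{\left(-9,-10 \right)}\right)^{2} = \left(-79 - 11\right)^{2} = \left(-90\right)^{2} = 8100$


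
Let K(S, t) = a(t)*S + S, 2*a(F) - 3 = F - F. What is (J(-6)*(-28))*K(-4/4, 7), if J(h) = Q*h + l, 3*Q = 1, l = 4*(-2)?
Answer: -700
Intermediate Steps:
a(F) = 3/2 (a(F) = 3/2 + (F - F)/2 = 3/2 + (½)*0 = 3/2 + 0 = 3/2)
l = -8
Q = ⅓ (Q = (⅓)*1 = ⅓ ≈ 0.33333)
K(S, t) = 5*S/2 (K(S, t) = 3*S/2 + S = 5*S/2)
J(h) = -8 + h/3 (J(h) = h/3 - 8 = -8 + h/3)
(J(-6)*(-28))*K(-4/4, 7) = ((-8 + (⅓)*(-6))*(-28))*(5*(-4/4)/2) = ((-8 - 2)*(-28))*(5*(-4*¼)/2) = (-10*(-28))*((5/2)*(-1)) = 280*(-5/2) = -700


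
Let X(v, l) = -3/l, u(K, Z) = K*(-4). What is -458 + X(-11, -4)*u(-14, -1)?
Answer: -416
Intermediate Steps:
u(K, Z) = -4*K
-458 + X(-11, -4)*u(-14, -1) = -458 + (-3/(-4))*(-4*(-14)) = -458 - 3*(-¼)*56 = -458 + (¾)*56 = -458 + 42 = -416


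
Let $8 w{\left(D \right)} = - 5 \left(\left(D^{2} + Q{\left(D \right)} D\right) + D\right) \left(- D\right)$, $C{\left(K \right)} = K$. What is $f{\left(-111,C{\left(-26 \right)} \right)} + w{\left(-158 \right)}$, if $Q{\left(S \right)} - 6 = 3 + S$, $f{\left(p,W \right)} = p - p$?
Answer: $-4774365$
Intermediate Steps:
$f{\left(p,W \right)} = 0$
$Q{\left(S \right)} = 9 + S$ ($Q{\left(S \right)} = 6 + \left(3 + S\right) = 9 + S$)
$w{\left(D \right)} = - \frac{D \left(- 5 D - 5 D^{2} - 5 D \left(9 + D\right)\right)}{8}$ ($w{\left(D \right)} = \frac{- 5 \left(\left(D^{2} + \left(9 + D\right) D\right) + D\right) \left(- D\right)}{8} = \frac{- 5 \left(\left(D^{2} + D \left(9 + D\right)\right) + D\right) \left(- D\right)}{8} = \frac{- 5 \left(D + D^{2} + D \left(9 + D\right)\right) \left(- D\right)}{8} = \frac{\left(- 5 D - 5 D^{2} - 5 D \left(9 + D\right)\right) \left(- D\right)}{8} = \frac{\left(-1\right) D \left(- 5 D - 5 D^{2} - 5 D \left(9 + D\right)\right)}{8} = - \frac{D \left(- 5 D - 5 D^{2} - 5 D \left(9 + D\right)\right)}{8}$)
$f{\left(-111,C{\left(-26 \right)} \right)} + w{\left(-158 \right)} = 0 + \frac{5 \left(-158\right)^{2} \left(5 - 158\right)}{4} = 0 + \frac{5}{4} \cdot 24964 \left(-153\right) = 0 - 4774365 = -4774365$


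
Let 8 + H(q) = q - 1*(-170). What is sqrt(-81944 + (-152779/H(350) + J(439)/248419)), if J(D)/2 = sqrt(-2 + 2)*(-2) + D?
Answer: I*sqrt(5197150738050514886)/7949408 ≈ 286.78*I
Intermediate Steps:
H(q) = 162 + q (H(q) = -8 + (q - 1*(-170)) = -8 + (q + 170) = -8 + (170 + q) = 162 + q)
J(D) = 2*D (J(D) = 2*(sqrt(-2 + 2)*(-2) + D) = 2*(sqrt(0)*(-2) + D) = 2*(0*(-2) + D) = 2*(0 + D) = 2*D)
sqrt(-81944 + (-152779/H(350) + J(439)/248419)) = sqrt(-81944 + (-152779/(162 + 350) + (2*439)/248419)) = sqrt(-81944 + (-152779/512 + 878*(1/248419))) = sqrt(-81944 + (-152779*1/512 + 878/248419)) = sqrt(-81944 + (-152779/512 + 878/248419)) = sqrt(-81944 - 37952756865/127190528) = sqrt(-10460453383297/127190528) = I*sqrt(5197150738050514886)/7949408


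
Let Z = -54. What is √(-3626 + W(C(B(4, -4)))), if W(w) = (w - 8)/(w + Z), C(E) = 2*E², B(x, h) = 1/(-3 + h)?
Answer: I*√6336844394/1322 ≈ 60.215*I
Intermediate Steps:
W(w) = (-8 + w)/(-54 + w) (W(w) = (w - 8)/(w - 54) = (-8 + w)/(-54 + w))
√(-3626 + W(C(B(4, -4)))) = √(-3626 + (-8 + 2*(1/(-3 - 4))²)/(-54 + 2*(1/(-3 - 4))²)) = √(-3626 + (-8 + 2*(1/(-7))²)/(-54 + 2*(1/(-7))²)) = √(-3626 + (-8 + 2*(-⅐)²)/(-54 + 2*(-⅐)²)) = √(-3626 + (-8 + 2*(1/49))/(-54 + 2*(1/49))) = √(-3626 + (-8 + 2/49)/(-54 + 2/49)) = √(-3626 - 390/49/(-2644/49)) = √(-3626 - 49/2644*(-390/49)) = √(-3626 + 195/1322) = √(-4793377/1322) = I*√6336844394/1322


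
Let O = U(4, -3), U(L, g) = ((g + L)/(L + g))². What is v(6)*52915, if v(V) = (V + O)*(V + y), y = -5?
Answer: 370405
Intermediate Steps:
U(L, g) = 1 (U(L, g) = ((L + g)/(L + g))² = 1² = 1)
O = 1
v(V) = (1 + V)*(-5 + V) (v(V) = (V + 1)*(V - 5) = (1 + V)*(-5 + V))
v(6)*52915 = (-5 + 6² - 4*6)*52915 = (-5 + 36 - 24)*52915 = 7*52915 = 370405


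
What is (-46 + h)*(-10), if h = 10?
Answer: 360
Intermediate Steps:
(-46 + h)*(-10) = (-46 + 10)*(-10) = -36*(-10) = 360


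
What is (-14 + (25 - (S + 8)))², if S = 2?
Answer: 1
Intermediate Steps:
(-14 + (25 - (S + 8)))² = (-14 + (25 - (2 + 8)))² = (-14 + (25 - 1*10))² = (-14 + (25 - 10))² = (-14 + 15)² = 1² = 1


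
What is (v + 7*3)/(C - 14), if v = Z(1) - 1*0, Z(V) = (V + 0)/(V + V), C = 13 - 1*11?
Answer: -43/24 ≈ -1.7917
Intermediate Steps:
C = 2 (C = 13 - 11 = 2)
Z(V) = ½ (Z(V) = V/((2*V)) = V*(1/(2*V)) = ½)
v = ½ (v = ½ - 1*0 = ½ + 0 = ½ ≈ 0.50000)
(v + 7*3)/(C - 14) = (½ + 7*3)/(2 - 14) = (½ + 21)/(-12) = (43/2)*(-1/12) = -43/24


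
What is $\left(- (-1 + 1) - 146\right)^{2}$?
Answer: $21316$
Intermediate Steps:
$\left(- (-1 + 1) - 146\right)^{2} = \left(\left(-1\right) 0 - 146\right)^{2} = \left(0 - 146\right)^{2} = \left(-146\right)^{2} = 21316$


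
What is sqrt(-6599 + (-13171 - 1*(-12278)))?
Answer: 2*I*sqrt(1873) ≈ 86.556*I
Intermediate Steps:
sqrt(-6599 + (-13171 - 1*(-12278))) = sqrt(-6599 + (-13171 + 12278)) = sqrt(-6599 - 893) = sqrt(-7492) = 2*I*sqrt(1873)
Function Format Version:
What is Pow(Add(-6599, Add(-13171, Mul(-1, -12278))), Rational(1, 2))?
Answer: Mul(2, I, Pow(1873, Rational(1, 2))) ≈ Mul(86.556, I)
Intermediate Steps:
Pow(Add(-6599, Add(-13171, Mul(-1, -12278))), Rational(1, 2)) = Pow(Add(-6599, Add(-13171, 12278)), Rational(1, 2)) = Pow(Add(-6599, -893), Rational(1, 2)) = Pow(-7492, Rational(1, 2)) = Mul(2, I, Pow(1873, Rational(1, 2)))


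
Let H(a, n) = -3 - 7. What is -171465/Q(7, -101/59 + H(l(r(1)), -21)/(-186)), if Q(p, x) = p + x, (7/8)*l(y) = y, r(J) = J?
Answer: -940828455/29311 ≈ -32098.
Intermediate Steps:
l(y) = 8*y/7
H(a, n) = -10
-171465/Q(7, -101/59 + H(l(r(1)), -21)/(-186)) = -171465/(7 + (-101/59 - 10/(-186))) = -171465/(7 + (-101*1/59 - 10*(-1/186))) = -171465/(7 + (-101/59 + 5/93)) = -171465/(7 - 9098/5487) = -171465/29311/5487 = -171465*5487/29311 = -940828455/29311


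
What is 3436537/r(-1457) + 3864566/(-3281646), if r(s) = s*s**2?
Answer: -5982172663876970/5075050760107239 ≈ -1.1787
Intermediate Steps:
r(s) = s**3
3436537/r(-1457) + 3864566/(-3281646) = 3436537/((-1457)**3) + 3864566/(-3281646) = 3436537/(-3092990993) + 3864566*(-1/3281646) = 3436537*(-1/3092990993) - 1932283/1640823 = -3436537/3092990993 - 1932283/1640823 = -5982172663876970/5075050760107239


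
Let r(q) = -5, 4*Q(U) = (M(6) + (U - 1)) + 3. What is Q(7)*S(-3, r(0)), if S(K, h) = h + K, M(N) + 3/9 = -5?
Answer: -22/3 ≈ -7.3333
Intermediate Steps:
M(N) = -16/3 (M(N) = -⅓ - 5 = -16/3)
Q(U) = -⅚ + U/4 (Q(U) = ((-16/3 + (U - 1)) + 3)/4 = ((-16/3 + (-1 + U)) + 3)/4 = ((-19/3 + U) + 3)/4 = (-10/3 + U)/4 = -⅚ + U/4)
S(K, h) = K + h
Q(7)*S(-3, r(0)) = (-⅚ + (¼)*7)*(-3 - 5) = (-⅚ + 7/4)*(-8) = (11/12)*(-8) = -22/3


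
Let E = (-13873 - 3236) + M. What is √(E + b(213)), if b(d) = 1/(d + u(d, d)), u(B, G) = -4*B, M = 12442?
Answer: I*√211737194/213 ≈ 68.315*I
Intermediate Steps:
E = -4667 (E = (-13873 - 3236) + 12442 = -17109 + 12442 = -4667)
b(d) = -1/(3*d) (b(d) = 1/(d - 4*d) = 1/(-3*d) = -1/(3*d))
√(E + b(213)) = √(-4667 - ⅓/213) = √(-4667 - ⅓*1/213) = √(-4667 - 1/639) = √(-2982214/639) = I*√211737194/213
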